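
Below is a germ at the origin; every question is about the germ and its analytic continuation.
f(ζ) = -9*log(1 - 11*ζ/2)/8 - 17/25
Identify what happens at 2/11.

The term (-9/8)*log(1 - ζ/(2/11)) has argument 1 - 2/11/(2/11) = 0 at 2/11: a logarithmic (infinitely-sheeted) branch point; the remaining terms are analytic or single-valued there.

The point is a logarithmic branch point.


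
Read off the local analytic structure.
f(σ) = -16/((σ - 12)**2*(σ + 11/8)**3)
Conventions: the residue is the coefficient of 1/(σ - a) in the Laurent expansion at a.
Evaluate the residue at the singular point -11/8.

The residue is -196608/131079601.

At the order-3 pole -11/8 set g(σ) = (σ - (-11/8))^3*f(σ) = -16/(σ - 12)**2.
Order-3 pole: residue = g''(a)/2; g''(-11/8) = -393216/131079601, so the residue is -196608/131079601.


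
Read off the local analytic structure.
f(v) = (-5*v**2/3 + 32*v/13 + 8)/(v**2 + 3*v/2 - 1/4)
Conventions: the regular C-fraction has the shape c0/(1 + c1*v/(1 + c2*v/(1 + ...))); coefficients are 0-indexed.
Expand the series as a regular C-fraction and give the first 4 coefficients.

The regular C-fraction coefficients are [-32, -82/13, -7507/25584, -1608659/14773776].

Taylor coefficients (expand at 0): a_0 = -32, a_1 = -2624/13, a_2 = -51964/39, a_3 = -114424/13.
c0 = a_0 = -32. Peel one level at a time: if S = 1 + c*v/S' with S'(0) = 1, then c is the v-coefficient of S and S' = c*v/(S - 1).
S_1 = c0/f = 1 + (-82/13)*v + (-7507/4056)*v^2 + ...; c1 = -82/13.
S_2 = c1*v/(S_1 - 1) = 1 + (-7507/25584)*v + (-123743/3873024)*v^2 + ...; c2 = -7507/25584.
S_3 = c2*v/(S_2 - 1) = 1 + (-1608659/14773776)*v + ...; c3 = -1608659/14773776.


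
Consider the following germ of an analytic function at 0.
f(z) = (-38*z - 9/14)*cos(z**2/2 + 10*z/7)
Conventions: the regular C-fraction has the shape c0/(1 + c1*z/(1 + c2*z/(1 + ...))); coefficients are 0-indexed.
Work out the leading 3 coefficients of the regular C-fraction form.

The regular C-fraction coefficients are [-9/14, -532/9, 6936113/117306].

Taylor coefficients (expand at 0): a_0 = -9/14, a_1 = -38, a_2 = 225/343.
c0 = a_0 = -9/14. Peel one level at a time: if S = 1 + c*z/S' with S'(0) = 1, then c is the z-coefficient of S and S' = c*z/(S - 1).
S_1 = c0/f = 1 + (-532/9)*z + (13872226/3969)*z^2 + ...; c1 = -532/9.
S_2 = c1*z/(S_1 - 1) = 1 + (6936113/117306)*z + ...; c2 = 6936113/117306.


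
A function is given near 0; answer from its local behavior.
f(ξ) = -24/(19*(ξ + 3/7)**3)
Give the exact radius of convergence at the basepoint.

Denominator factor (ξ + 3/7)^3: pole of order 3 at -3/7, modulus 3/7.
The radius of convergence is the smallest modulus among the singular points: 3/7.

The radius of convergence is 3/7.


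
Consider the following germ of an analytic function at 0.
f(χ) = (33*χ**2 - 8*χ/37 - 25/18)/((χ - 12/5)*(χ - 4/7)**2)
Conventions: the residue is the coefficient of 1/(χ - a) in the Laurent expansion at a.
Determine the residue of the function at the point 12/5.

The residue is 153520283/2727936.

At the order-1 pole 12/5 set g(χ) = (χ - (12/5))*f(χ) = (33*χ**2 - 8*χ/37 - 25/18)/(χ - 4/7)**2.
Simple pole: residue = g(a) at a = 12/5, which is 153520283/2727936.


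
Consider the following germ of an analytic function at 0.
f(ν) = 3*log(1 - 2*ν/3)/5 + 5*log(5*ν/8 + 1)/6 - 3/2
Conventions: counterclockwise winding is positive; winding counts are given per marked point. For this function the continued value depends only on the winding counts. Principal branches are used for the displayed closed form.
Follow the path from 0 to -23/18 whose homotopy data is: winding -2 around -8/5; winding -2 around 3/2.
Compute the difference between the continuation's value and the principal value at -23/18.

Continued minus principal equals -(86/15)*pi*i.

The rational part is single-valued and drops out of the difference; each branch term changes only by its own monodromy.
(5/6)*log(1 - ν/(-8/5)): each positive loop around -8/5 adds 2*pi*i to the log, so winding -2 contributes (5/6)*(-2)*2*pi*i = -(10/3)*pi*i.
(3/5)*log(1 - ν/(3/2)): each positive loop around 3/2 adds 2*pi*i to the log, so winding -2 contributes (3/5)*(-2)*2*pi*i = -(12/5)*pi*i.
Summing the contributions at ν = -23/18 gives -(86/15)*pi*i.


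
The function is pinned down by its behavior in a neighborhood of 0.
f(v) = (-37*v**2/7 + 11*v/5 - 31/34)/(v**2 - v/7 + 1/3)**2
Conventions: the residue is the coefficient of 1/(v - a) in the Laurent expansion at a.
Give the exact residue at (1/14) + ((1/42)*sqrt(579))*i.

The residue is ((440216/3166165)*sqrt(579))*i.

The factor v**2 - v/7 + 1/3 splits as (v - a)(v - a') with a = (1/14) + ((1/42)*sqrt(579))*i, a' = (1/14) - ((1/42)*sqrt(579))*i. At the order-2 pole a set g(v) = (v - a)^2*f(v) = [-37*v**2/7 + 11*v/5 - 31/34] / (v - a')^2.
Order-2 pole: residue = g'(a); g'((1/14) + ((1/42)*sqrt(579))*i) = ((440216/3166165)*sqrt(579))*i, so the residue is ((440216/3166165)*sqrt(579))*i.


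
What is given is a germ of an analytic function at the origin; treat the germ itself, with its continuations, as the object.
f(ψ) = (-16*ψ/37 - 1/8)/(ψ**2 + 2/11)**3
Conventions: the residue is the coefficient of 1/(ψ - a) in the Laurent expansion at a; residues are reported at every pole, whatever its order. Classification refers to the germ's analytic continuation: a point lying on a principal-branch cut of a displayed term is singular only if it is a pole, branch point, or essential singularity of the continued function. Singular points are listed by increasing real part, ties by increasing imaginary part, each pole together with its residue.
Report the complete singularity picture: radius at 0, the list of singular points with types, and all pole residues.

Denominator factor (ψ**2 + 2/11)^3: discriminant -8/11, complex-conjugate roots ((1/11)*sqrt(22))*i and -((1/11)*sqrt(22))*i; poles of order 3, moduli (1/11)*sqrt(22) and (1/11)*sqrt(22).
The radius of convergence is the smallest modulus among the singular points: (1/11)*sqrt(22).
The factor ψ**2 + 2/11 splits as (ψ - a)(ψ - a') with a = -((1/11)*sqrt(22))*i, a' = ((1/11)*sqrt(22))*i. At the order-3 pole a set g(ψ) = (ψ - a)^3*f(ψ) = [-16*ψ/37 - 1/8] / (ψ - a')^3.
Order-3 pole: residue = g''(a)/2; g''(-((1/11)*sqrt(22))*i) = -((363/512)*sqrt(22))*i, so the residue is -((363/1024)*sqrt(22))*i.
The factor ψ**2 + 2/11 splits as (ψ - a)(ψ - a') with a = ((1/11)*sqrt(22))*i, a' = -((1/11)*sqrt(22))*i. At the order-3 pole a set g(ψ) = (ψ - a)^3*f(ψ) = [-16*ψ/37 - 1/8] / (ψ - a')^3.
Order-3 pole: residue = g''(a)/2; g''(((1/11)*sqrt(22))*i) = ((363/512)*sqrt(22))*i, so the residue is ((363/1024)*sqrt(22))*i.
List the singular points by increasing real part (a conjugate pair: the negative imaginary part first).

Radius of convergence at 0: (1/11)*sqrt(22).
At -((1/11)*sqrt(22))*i: a pole of order 3; residue -((363/1024)*sqrt(22))*i.
At ((1/11)*sqrt(22))*i: a pole of order 3; residue ((363/1024)*sqrt(22))*i.


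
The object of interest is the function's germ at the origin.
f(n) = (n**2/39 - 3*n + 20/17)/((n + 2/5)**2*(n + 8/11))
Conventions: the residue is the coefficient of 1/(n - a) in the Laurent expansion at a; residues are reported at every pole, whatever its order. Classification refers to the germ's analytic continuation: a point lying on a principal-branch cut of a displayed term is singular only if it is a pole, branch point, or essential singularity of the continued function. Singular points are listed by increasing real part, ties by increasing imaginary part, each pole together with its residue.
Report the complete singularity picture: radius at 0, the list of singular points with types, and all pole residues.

Denominator factor (n + 8/11): pole of order 1 at -8/11, modulus 8/11.
Denominator factor (n + 2/5)^2: pole of order 2 at -2/5, modulus 2/5.
The radius of convergence is the smallest modulus among the singular points: 2/5.
At the order-1 pole -8/11 set g(n) = (n - (-8/11))*f(n) = (n**2/39 - 3*n + 20/17)/(n + 2/5)**2.
Simple pole: residue = g(a) at a = -8/11, which is 1690625/53703.
At the order-2 pole -2/5 set g(n) = (n - (-2/5))^2*f(n) = (n**2/39 - 3*n + 20/17)/(n + 8/11).
Order-2 pole: residue = g'(a); g'(-2/5) = -1689248/53703, so the residue is -1689248/53703.
List the singular points by increasing real part (a conjugate pair: the negative imaginary part first).

Radius of convergence at 0: 2/5.
At -8/11: a pole of order 1; residue 1690625/53703.
At -2/5: a pole of order 2; residue -1689248/53703.


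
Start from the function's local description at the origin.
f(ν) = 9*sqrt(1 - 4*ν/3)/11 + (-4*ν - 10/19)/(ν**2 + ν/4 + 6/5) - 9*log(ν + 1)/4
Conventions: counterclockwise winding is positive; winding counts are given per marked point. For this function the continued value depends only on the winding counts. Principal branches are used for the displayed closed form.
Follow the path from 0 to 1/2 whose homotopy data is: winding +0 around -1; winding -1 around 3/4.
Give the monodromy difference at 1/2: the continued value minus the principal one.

The rational part is single-valued and drops out of the difference; each branch term changes only by its own monodromy.
(9/11)*sqrt(1 - ν/(3/4)): winding -1 is odd, the square root flips sign, contributing -2*(9/11)*sqrt(1 - (1/2)/(3/4)) = -2*(9/11)*sqrt(1/3) = -(6/11)*sqrt(3).
(-9/4)*log(1 - ν/(-1)): winding 0 around -1, so this term returns to its principal value, contribution 0.
Summing the contributions at ν = 1/2 gives -(6/11)*sqrt(3).

Continued minus principal equals -(6/11)*sqrt(3).


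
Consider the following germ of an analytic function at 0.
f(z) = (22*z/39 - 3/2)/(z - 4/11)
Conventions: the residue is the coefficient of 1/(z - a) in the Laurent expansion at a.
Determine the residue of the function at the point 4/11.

At the order-1 pole 4/11 set g(z) = (z - (4/11))*f(z) = 22*z/39 - 3/2.
Simple pole: residue = g(a) at a = 4/11, which is -101/78.

The residue is -101/78.


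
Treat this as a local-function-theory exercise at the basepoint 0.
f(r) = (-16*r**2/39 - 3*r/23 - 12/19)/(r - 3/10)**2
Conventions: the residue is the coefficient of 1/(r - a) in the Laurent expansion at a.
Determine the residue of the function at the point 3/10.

At the order-2 pole 3/10 set g(r) = (r - (3/10))^2*f(r) = -16*r**2/39 - 3*r/23 - 12/19.
Order-2 pole: residue = g'(a); g'(3/10) = -563/1495, so the residue is -563/1495.

The residue is -563/1495.


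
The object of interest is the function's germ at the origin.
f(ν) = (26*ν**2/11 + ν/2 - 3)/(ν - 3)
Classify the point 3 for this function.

The denominator factor ν - 3 vanishes at 3 and appears to the power 1; the numerator there equals 435/22, nonzero, and no other factor vanishes.
Hence a pole whose order is the multiplicity, 1.

The point is a pole of order 1.


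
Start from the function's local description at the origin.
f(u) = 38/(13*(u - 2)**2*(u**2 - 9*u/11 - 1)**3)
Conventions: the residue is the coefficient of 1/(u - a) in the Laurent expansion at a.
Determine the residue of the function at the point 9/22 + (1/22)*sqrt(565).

The residue is 177023/43875 + (849432221/4869777375)*sqrt(565).

The factor u**2 - 9*u/11 - 1 splits as (u - a)(u - a') with a = 9/22 + (1/22)*sqrt(565), a' = 9/22 - (1/22)*sqrt(565). At the order-3 pole a set g(u) = (u - a)^3*f(u) = [38/(13*(u - 2)**2)] / (u - a')^3.
Order-3 pole: residue = g''(a)/2; g''(9/22 + (1/22)*sqrt(565)) = 354046/43875 + (1698864442/4869777375)*sqrt(565), so the residue is 177023/43875 + (849432221/4869777375)*sqrt(565).


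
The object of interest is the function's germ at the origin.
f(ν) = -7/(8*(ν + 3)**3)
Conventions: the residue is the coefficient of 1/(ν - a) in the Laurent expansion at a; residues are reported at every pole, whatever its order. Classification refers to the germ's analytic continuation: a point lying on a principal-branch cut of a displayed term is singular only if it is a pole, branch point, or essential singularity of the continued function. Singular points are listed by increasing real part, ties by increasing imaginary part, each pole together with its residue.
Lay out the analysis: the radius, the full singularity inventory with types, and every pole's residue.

Denominator factor (ν + 3)^3: pole of order 3 at -3, modulus 3.
The radius of convergence is the smallest modulus among the singular points: 3.
At the order-3 pole -3 set g(ν) = (ν - (-3))^3*f(ν) = -7/8.
Order-3 pole: residue = g''(a)/2; g''(-3) = 0, so the residue is 0.

Radius of convergence at 0: 3.
At -3: a pole of order 3; residue 0.


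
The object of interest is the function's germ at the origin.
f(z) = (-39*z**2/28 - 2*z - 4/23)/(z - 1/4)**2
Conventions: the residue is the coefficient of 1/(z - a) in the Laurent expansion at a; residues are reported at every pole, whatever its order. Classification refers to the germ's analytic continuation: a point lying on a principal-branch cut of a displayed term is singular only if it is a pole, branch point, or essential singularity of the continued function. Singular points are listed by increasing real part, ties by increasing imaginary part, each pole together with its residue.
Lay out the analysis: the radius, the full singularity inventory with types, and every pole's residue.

Denominator factor (z - 1/4)^2: pole of order 2 at 1/4, modulus 1/4.
The radius of convergence is the smallest modulus among the singular points: 1/4.
At the order-2 pole 1/4 set g(z) = (z - (1/4))^2*f(z) = -39*z**2/28 - 2*z - 4/23.
Order-2 pole: residue = g'(a); g'(1/4) = -151/56, so the residue is -151/56.

Radius of convergence at 0: 1/4.
At 1/4: a pole of order 2; residue -151/56.


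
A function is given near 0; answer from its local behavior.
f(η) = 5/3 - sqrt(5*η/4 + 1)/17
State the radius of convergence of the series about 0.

Branch term (-1/17)*sqrt(1 - η/(-4/5)): its argument vanishes at η = -4/5, a square-root branch point, modulus 4/5.
The radius of convergence is the smallest modulus among the singular points: 4/5.

The radius of convergence is 4/5.


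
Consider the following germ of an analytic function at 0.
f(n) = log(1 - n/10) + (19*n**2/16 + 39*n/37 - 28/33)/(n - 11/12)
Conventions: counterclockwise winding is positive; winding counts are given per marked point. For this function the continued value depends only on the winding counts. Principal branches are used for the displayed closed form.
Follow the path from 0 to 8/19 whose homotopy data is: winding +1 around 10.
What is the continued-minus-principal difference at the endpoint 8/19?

Continued minus principal equals (2)*pi*i.

The rational part is single-valued and drops out of the difference; each branch term changes only by its own monodromy.
(1)*log(1 - n/(10)): each positive loop around 10 adds 2*pi*i to the log, so winding +1 contributes (1)*(1)*2*pi*i = (2)*pi*i.
Summing the contributions at n = 8/19 gives (2)*pi*i.


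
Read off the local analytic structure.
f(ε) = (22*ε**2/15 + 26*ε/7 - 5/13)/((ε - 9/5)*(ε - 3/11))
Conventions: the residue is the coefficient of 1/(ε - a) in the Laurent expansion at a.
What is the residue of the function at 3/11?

At the order-1 pole 3/11 set g(ε) = (ε - (3/11))*f(ε) = (22*ε**2/15 + 26*ε/7 - 5/13)/(ε - 9/5).
Simple pole: residue = g(a) at a = 3/11, which is -3691/7644.

The residue is -3691/7644.


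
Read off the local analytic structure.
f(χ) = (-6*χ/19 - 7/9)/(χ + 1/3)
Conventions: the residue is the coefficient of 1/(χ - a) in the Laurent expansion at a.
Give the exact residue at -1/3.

The residue is -115/171.

At the order-1 pole -1/3 set g(χ) = (χ - (-1/3))*f(χ) = -6*χ/19 - 7/9.
Simple pole: residue = g(a) at a = -1/3, which is -115/171.


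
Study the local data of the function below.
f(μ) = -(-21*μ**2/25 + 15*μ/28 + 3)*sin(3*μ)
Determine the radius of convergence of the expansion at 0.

The factor -sin(3*μ) is entire and contributes no finite singular point.
The polynomial part has no poles.
No finite singular points: the Taylor series at 0 converges everywhere.

The radius of convergence is infinite.


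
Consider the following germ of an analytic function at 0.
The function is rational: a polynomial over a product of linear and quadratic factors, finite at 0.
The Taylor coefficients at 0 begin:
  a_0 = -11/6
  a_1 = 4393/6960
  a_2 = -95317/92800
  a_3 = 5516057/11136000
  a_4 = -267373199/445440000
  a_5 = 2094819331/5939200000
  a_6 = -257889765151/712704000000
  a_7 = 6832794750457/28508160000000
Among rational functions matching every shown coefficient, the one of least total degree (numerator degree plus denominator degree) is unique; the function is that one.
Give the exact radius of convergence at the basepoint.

No rational of total degree below 3 reproduces all 8 coefficients; solving the [1/2] Pade equations on them gives f(β) = (11/3 - 18*β/29)/((β - 8/5)*(β + 5/4)), whose expansion matches every shown term.
Denominator factor (β - 8/5): pole of order 1 at 8/5, modulus 8/5.
Denominator factor (β + 5/4): pole of order 1 at -5/4, modulus 5/4.
The radius of convergence is the smallest modulus among the singular points: 5/4.

The radius of convergence is 5/4.


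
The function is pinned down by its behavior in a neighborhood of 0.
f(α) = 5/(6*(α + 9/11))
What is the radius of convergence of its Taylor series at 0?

The radius of convergence is 9/11.

Denominator factor (α + 9/11): pole of order 1 at -9/11, modulus 9/11.
The radius of convergence is the smallest modulus among the singular points: 9/11.


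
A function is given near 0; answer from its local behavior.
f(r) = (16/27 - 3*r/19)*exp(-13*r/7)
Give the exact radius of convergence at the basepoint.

The radius of convergence is infinite.

The factor exp(-13*r/7) is entire and contributes no finite singular point.
The polynomial part has no poles.
No finite singular points: the Taylor series at 0 converges everywhere.


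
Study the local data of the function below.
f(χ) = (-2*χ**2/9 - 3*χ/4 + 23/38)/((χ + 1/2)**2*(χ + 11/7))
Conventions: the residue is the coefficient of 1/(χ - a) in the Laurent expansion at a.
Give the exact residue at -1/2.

At the order-2 pole -1/2 set g(χ) = (χ - (-1/2))^2*f(χ) = (-2*χ**2/9 - 3*χ/4 + 23/38)/(χ + 11/7).
Order-2 pole: residue = g'(a); g'(-1/2) = -9989/7695, so the residue is -9989/7695.

The residue is -9989/7695.


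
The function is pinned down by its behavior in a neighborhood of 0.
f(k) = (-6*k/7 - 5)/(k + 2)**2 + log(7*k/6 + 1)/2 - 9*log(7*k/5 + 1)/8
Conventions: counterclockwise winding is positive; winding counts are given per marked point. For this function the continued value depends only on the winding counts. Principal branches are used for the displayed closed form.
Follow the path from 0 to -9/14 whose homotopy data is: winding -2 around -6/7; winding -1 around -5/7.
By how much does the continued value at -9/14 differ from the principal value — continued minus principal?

The rational part is single-valued and drops out of the difference; each branch term changes only by its own monodromy.
(-9/8)*log(1 - k/(-5/7)): each positive loop around -5/7 adds 2*pi*i to the log, so winding -1 contributes (-9/8)*(-1)*2*pi*i = (9/4)*pi*i.
(1/2)*log(1 - k/(-6/7)): each positive loop around -6/7 adds 2*pi*i to the log, so winding -2 contributes (1/2)*(-2)*2*pi*i = -(2)*pi*i.
Summing the contributions at k = -9/14 gives (1/4)*pi*i.

Continued minus principal equals (1/4)*pi*i.


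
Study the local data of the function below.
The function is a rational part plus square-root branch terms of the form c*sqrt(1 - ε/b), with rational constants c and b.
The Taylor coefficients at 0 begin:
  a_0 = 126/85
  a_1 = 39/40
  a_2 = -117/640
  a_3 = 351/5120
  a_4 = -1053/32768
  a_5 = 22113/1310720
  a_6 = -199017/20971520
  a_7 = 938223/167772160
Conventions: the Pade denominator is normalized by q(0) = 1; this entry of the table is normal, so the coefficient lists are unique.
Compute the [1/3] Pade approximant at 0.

The Pade approximant has numerator coefficients [126/85, 7698237/5754500]; denominator coefficients [1, 66273/270800, -81549/2166400, 602667/69324800].

Taylor coefficients needed (read off): a_0 = 126/85, a_1 = 39/40, a_2 = -117/640, a_3 = 351/5120, a_4 = -1053/32768.
Write the denominator as Q(ε) = 1 + q1*ε + q2*ε^2 + q3*ε^3. Requiring Q*f - P = O(ε^5) with deg P <= 1 kills the coefficients of ε^2..ε^4 in Q*f:
  ε^2: a_2 + q1*a_1 + q2*a_0 = 0, i.e. -117/640 + (39/40)*q1 + (126/85)*q2 = 0.
  ε^3: a_3 + q1*a_2 + q2*a_1 + q3*a_0 = 0, i.e. 351/5120 + (-117/640)*q1 + (39/40)*q2 + (126/85)*q3 = 0.
  ε^4: a_4 + q1*a_3 + q2*a_2 + q3*a_1 = 0, i.e. -1053/32768 + (351/5120)*q1 + (-117/640)*q2 + (39/40)*q3 = 0.
Solving this linear system: q1 = 66273/270800, q2 = -81549/2166400, q3 = 602667/69324800.
The numerator is Q*f truncated at degree 1: P0 = a_0 = 126/85; P1 = a_1 + q1*a_0 = 7698237/5754500.


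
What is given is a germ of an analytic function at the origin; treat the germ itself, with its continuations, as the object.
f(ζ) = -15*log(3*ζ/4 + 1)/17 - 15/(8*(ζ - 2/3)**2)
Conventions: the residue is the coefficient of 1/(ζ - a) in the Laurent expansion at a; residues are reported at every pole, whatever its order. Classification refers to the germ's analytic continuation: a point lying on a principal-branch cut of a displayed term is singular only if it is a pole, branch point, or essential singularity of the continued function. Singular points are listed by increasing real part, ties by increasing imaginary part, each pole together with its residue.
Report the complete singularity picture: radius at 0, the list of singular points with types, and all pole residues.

Denominator factor (ζ - 2/3)^2: pole of order 2 at 2/3, modulus 2/3.
Branch term (-15/17)*log(1 - ζ/(-4/3)): its argument vanishes at ζ = -4/3, a logarithmic branch point, modulus 4/3.
The radius of convergence is the smallest modulus among the singular points: 2/3.
The branch term is analytic at 2/3 and contributes nothing to the residue; only the rational part matters.
At the order-2 pole 2/3 set g(ζ) = (ζ - (2/3))^2*(rational part) = -15/8.
Order-2 pole: residue = g'(a); g'(2/3) = 0, so the residue is 0.
List the singular points by increasing real part (a conjugate pair: the negative imaginary part first).

Radius of convergence at 0: 2/3.
At -4/3: a logarithmic branch point.
At 2/3: a pole of order 2; residue 0.


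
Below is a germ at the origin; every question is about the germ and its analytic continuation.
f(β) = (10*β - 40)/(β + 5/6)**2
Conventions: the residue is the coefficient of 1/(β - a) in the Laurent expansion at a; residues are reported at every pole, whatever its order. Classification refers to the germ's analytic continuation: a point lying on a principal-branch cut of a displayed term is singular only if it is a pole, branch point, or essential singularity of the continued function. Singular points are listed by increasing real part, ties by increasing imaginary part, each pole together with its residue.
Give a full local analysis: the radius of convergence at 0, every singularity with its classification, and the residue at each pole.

Radius of convergence at 0: 5/6.
At -5/6: a pole of order 2; residue 10.

Denominator factor (β + 5/6)^2: pole of order 2 at -5/6, modulus 5/6.
The radius of convergence is the smallest modulus among the singular points: 5/6.
At the order-2 pole -5/6 set g(β) = (β - (-5/6))^2*f(β) = 10*β - 40.
Order-2 pole: residue = g'(a); g'(-5/6) = 10, so the residue is 10.


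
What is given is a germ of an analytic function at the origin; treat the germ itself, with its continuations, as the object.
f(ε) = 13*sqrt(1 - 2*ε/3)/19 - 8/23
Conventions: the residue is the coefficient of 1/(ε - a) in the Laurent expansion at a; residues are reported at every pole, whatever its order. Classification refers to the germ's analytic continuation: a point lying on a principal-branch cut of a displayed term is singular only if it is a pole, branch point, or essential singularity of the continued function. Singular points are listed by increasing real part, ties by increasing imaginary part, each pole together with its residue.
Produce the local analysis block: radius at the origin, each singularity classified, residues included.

Radius of convergence at 0: 3/2.
At 3/2: an algebraic (square-root) branch point.

Branch term (13/19)*sqrt(1 - ε/(3/2)): its argument vanishes at ε = 3/2, a square-root branch point, modulus 3/2.
The radius of convergence is the smallest modulus among the singular points: 3/2.


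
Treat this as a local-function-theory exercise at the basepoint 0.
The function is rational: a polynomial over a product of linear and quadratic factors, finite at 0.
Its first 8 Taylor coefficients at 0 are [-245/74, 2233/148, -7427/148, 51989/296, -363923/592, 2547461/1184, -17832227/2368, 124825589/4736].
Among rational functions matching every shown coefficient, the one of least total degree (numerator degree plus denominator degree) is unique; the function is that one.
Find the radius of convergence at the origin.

No rational of total degree below 3 reproduces all 8 coefficients; solving the [2/1] Pade equations on them gives f(χ) = (3*χ**2/4 + χ - 35/37)/(χ + 2/7), whose expansion matches every shown term.
Denominator factor (χ + 2/7): pole of order 1 at -2/7, modulus 2/7.
The radius of convergence is the smallest modulus among the singular points: 2/7.

The radius of convergence is 2/7.


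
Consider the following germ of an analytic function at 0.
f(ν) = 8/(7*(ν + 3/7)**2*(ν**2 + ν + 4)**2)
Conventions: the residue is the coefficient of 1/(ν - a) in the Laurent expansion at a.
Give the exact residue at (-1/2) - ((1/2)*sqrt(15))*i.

The factor ν**2 + ν + 4 splits as (ν - a)(ν - a') with a = (-1/2) - ((1/2)*sqrt(15))*i, a' = (-1/2) + ((1/2)*sqrt(15))*i. At the order-2 pole a set g(ν) = (ν - a)^2*f(ν) = [8/(7*(ν + 3/7)**2)] / (ν - a')^2.
Order-2 pole: residue = g'(a); g'((-1/2) - ((1/2)*sqrt(15))*i) = (2401/778688) - ((1414231/175204800)*sqrt(15))*i, so the residue is (2401/778688) - ((1414231/175204800)*sqrt(15))*i.

The residue is (2401/778688) - ((1414231/175204800)*sqrt(15))*i.


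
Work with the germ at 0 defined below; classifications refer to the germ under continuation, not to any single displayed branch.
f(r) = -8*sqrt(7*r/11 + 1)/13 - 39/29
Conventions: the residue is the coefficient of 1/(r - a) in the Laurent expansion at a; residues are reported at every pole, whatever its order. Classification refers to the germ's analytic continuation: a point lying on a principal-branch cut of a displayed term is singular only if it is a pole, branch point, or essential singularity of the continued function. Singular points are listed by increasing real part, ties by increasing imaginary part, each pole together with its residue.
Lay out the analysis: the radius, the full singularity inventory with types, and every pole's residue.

Branch term (-8/13)*sqrt(1 - r/(-11/7)): its argument vanishes at r = -11/7, a square-root branch point, modulus 11/7.
The radius of convergence is the smallest modulus among the singular points: 11/7.

Radius of convergence at 0: 11/7.
At -11/7: an algebraic (square-root) branch point.


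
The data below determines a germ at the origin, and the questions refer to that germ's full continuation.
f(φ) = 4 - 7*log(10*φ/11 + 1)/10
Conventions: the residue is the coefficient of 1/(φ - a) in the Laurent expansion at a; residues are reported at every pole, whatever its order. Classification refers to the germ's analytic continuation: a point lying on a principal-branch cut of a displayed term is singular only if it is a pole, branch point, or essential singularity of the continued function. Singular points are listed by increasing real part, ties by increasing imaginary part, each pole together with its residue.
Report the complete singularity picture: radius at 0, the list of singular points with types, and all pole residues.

Radius of convergence at 0: 11/10.
At -11/10: a logarithmic branch point.

Branch term (-7/10)*log(1 - φ/(-11/10)): its argument vanishes at φ = -11/10, a logarithmic branch point, modulus 11/10.
The radius of convergence is the smallest modulus among the singular points: 11/10.


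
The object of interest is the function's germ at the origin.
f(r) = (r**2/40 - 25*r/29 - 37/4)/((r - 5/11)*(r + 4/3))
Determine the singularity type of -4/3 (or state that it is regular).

The denominator factor r + 4/3 vanishes at -4/3 and appears to the power 1; the numerator there equals -42053/5220, nonzero, and no other factor vanishes.
Hence a pole whose order is the multiplicity, 1.

The point is a pole of order 1.


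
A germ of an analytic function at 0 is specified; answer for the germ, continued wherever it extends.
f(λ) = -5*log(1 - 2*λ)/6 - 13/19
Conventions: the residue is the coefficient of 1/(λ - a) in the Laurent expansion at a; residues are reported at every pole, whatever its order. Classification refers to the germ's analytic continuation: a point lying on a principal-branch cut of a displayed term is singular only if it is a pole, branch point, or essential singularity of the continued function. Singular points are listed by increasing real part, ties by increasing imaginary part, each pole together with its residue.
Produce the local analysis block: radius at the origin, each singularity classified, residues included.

Branch term (-5/6)*log(1 - λ/(1/2)): its argument vanishes at λ = 1/2, a logarithmic branch point, modulus 1/2.
The radius of convergence is the smallest modulus among the singular points: 1/2.

Radius of convergence at 0: 1/2.
At 1/2: a logarithmic branch point.


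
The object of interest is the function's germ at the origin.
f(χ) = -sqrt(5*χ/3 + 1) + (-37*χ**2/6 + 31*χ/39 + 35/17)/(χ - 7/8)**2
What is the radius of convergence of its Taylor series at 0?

The radius of convergence is 3/5.

Denominator factor (χ - 7/8)^2: pole of order 2 at 7/8, modulus 7/8.
Branch term (-1)*sqrt(1 - χ/(-3/5)): its argument vanishes at χ = -3/5, a square-root branch point, modulus 3/5.
The radius of convergence is the smallest modulus among the singular points: 3/5.


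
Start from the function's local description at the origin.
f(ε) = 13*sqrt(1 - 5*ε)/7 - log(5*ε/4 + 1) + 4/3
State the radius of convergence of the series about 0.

The radius of convergence is 1/5.

Branch term (-1)*log(1 - ε/(-4/5)): its argument vanishes at ε = -4/5, a logarithmic branch point, modulus 4/5.
Branch term (13/7)*sqrt(1 - ε/(1/5)): its argument vanishes at ε = 1/5, a square-root branch point, modulus 1/5.
The radius of convergence is the smallest modulus among the singular points: 1/5.


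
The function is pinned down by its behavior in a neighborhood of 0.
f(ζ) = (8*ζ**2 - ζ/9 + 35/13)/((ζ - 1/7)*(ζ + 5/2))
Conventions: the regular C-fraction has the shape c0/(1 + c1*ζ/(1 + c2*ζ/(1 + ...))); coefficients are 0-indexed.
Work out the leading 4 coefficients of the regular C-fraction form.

Taylor coefficients (expand at 0): a_0 = -98/13, a_1 = -28924/585, a_2 = -360584/975, a_3 = -37722496/14625.
c0 = a_0 = -98/13. Peel one level at a time: if S = 1 + c*ζ/S' with S'(0) = 1, then c is the ζ-coefficient of S and S' = c*ζ/(S - 1).
S_1 = c0/f = 1 + (-2066/315)*ζ + (-599528/99225)*ζ^2 + ...; c1 = -2066/315.
S_2 = c1*ζ/(S_1 - 1) = 1 + (-299764/325395)*ζ + (4035812/1067089)*ζ^2 + ...; c2 = -299764/325395.
S_3 = c2*ζ/(S_2 - 1) = 1 + (317820195/77414053)*ζ + ...; c3 = 317820195/77414053.

The regular C-fraction coefficients are [-98/13, -2066/315, -299764/325395, 317820195/77414053].


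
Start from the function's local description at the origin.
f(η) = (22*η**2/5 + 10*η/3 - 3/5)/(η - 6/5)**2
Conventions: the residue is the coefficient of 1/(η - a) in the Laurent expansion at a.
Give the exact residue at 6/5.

At the order-2 pole 6/5 set g(η) = (η - (6/5))^2*f(η) = 22*η**2/5 + 10*η/3 - 3/5.
Order-2 pole: residue = g'(a); g'(6/5) = 1042/75, so the residue is 1042/75.

The residue is 1042/75.


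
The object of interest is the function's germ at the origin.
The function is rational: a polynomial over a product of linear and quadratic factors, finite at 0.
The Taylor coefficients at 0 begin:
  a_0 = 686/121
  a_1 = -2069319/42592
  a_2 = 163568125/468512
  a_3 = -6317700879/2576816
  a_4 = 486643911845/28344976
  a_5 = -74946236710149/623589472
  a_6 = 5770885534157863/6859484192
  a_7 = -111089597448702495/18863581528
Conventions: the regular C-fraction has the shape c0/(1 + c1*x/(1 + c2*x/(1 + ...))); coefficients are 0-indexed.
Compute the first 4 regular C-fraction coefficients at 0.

Taylor coefficients (read off): a_0 = 686/121, a_1 = -2069319/42592, a_2 = 163568125/468512, a_3 = -6317700879/2576816.
c0 = a_0 = 686/121. Peel one level at a time: if S = 1 + c*x/S' with S'(0) = 1, then c is the x-coefficient of S and S' = c*x/(S - 1).
S_1 = c0/f = 1 + (6033/704)*x + (5877089/495616)*x^2 + ...; c1 = 6033/704.
S_2 = c1*x/(S_1 - 1) = 1 + (-5877089/4247232)*x + (5166678727/4404047769)*x^2 + ...; c2 = -5877089/4247232.
S_3 = c2*x/(S_2 - 1) = 1 + (330667438528/390021257307)*x + ...; c3 = 330667438528/390021257307.

The regular C-fraction coefficients are [686/121, 6033/704, -5877089/4247232, 330667438528/390021257307].


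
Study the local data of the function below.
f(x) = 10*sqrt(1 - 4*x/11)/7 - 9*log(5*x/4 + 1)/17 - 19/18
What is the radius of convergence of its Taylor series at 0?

The radius of convergence is 4/5.

Branch term (-9/17)*log(1 - x/(-4/5)): its argument vanishes at x = -4/5, a logarithmic branch point, modulus 4/5.
Branch term (10/7)*sqrt(1 - x/(11/4)): its argument vanishes at x = 11/4, a square-root branch point, modulus 11/4.
The radius of convergence is the smallest modulus among the singular points: 4/5.


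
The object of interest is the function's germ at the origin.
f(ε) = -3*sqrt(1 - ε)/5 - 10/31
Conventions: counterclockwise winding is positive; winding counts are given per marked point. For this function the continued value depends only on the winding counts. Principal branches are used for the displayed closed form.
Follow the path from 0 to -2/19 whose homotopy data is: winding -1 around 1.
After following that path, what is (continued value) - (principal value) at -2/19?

Continued minus principal equals (6/95)*sqrt(399).

The rational part is single-valued and drops out of the difference; each branch term changes only by its own monodromy.
(-3/5)*sqrt(1 - ε/(1)): winding -1 is odd, the square root flips sign, contributing -2*(-3/5)*sqrt(1 - (-2/19)/(1)) = -2*(-3/5)*sqrt(21/19) = (6/95)*sqrt(399).
Summing the contributions at ε = -2/19 gives (6/95)*sqrt(399).


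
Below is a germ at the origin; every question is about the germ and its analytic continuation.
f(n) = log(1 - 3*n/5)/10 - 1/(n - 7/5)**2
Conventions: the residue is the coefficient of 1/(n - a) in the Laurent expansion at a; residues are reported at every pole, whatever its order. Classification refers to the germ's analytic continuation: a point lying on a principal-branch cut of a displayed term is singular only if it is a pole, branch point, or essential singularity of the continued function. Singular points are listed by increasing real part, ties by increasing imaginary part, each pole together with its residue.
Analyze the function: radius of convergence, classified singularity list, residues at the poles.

Denominator factor (n - 7/5)^2: pole of order 2 at 7/5, modulus 7/5.
Branch term (1/10)*log(1 - n/(5/3)): its argument vanishes at n = 5/3, a logarithmic branch point, modulus 5/3.
The radius of convergence is the smallest modulus among the singular points: 7/5.
The branch term is analytic at 7/5 and contributes nothing to the residue; only the rational part matters.
At the order-2 pole 7/5 set g(n) = (n - (7/5))^2*(rational part) = -1.
Order-2 pole: residue = g'(a); g'(7/5) = 0, so the residue is 0.
List the singular points by increasing real part (a conjugate pair: the negative imaginary part first).

Radius of convergence at 0: 7/5.
At 7/5: a pole of order 2; residue 0.
At 5/3: a logarithmic branch point.


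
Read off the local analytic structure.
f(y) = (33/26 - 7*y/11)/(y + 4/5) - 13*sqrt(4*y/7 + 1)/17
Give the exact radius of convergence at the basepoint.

Denominator factor (y + 4/5): pole of order 1 at -4/5, modulus 4/5.
Branch term (-13/17)*sqrt(1 - y/(-7/4)): its argument vanishes at y = -7/4, a square-root branch point, modulus 7/4.
The radius of convergence is the smallest modulus among the singular points: 4/5.

The radius of convergence is 4/5.


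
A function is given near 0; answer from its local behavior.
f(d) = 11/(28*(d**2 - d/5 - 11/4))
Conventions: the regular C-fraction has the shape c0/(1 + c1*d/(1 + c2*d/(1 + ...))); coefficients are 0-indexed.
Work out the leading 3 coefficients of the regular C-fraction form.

Taylor coefficients (expand at 0): a_0 = -1/7, a_1 = 4/385, a_2 = -1116/21175.
c0 = a_0 = -1/7. Peel one level at a time: if S = 1 + c*d/S' with S'(0) = 1, then c is the d-coefficient of S and S' = c*d/(S - 1).
S_1 = c0/f = 1 + (4/55)*d + (-4/11)*d^2 + ...; c1 = 4/55.
S_2 = c1*d/(S_1 - 1) = 1 + (5)*d + ...; c2 = 5.

The regular C-fraction coefficients are [-1/7, 4/55, 5].


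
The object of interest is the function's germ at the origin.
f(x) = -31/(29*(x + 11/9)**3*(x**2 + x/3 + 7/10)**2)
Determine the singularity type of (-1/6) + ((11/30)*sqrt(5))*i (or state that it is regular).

The point is a pole of order 2.

The denominator factor x**2 + x/3 + 7/10 vanishes at (-1/6) + ((11/30)*sqrt(5))*i and appears to the power 2; the numerator there equals -31/29, nonzero, and no other factor vanishes.
Hence a pole whose order is the multiplicity, 2.


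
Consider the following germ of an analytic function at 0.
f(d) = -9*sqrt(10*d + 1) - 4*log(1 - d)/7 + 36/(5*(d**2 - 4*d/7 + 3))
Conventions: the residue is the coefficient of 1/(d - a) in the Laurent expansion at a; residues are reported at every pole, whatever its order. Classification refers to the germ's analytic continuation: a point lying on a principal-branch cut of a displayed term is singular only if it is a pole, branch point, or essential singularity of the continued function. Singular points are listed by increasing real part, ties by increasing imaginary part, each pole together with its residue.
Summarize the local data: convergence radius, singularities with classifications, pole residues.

Denominator factor (d**2 - 4*d/7 + 3): discriminant -572/49, complex-conjugate roots (2/7) + ((1/7)*sqrt(143))*i and (2/7) - ((1/7)*sqrt(143))*i; poles of order 1, moduli sqrt(3) and sqrt(3).
Branch term (-4/7)*log(1 - d/(1)): its argument vanishes at d = 1, a logarithmic branch point, modulus 1.
Branch term (-9)*sqrt(1 - d/(-1/10)): its argument vanishes at d = -1/10, a square-root branch point, modulus 1/10.
The radius of convergence is the smallest modulus among the singular points: 1/10.
The branch terms are analytic at (2/7) - ((1/7)*sqrt(143))*i and contribute nothing to the residue; only the rational part matters.
The factor d**2 - 4*d/7 + 3 splits as (d - a)(d - a') with a = (2/7) - ((1/7)*sqrt(143))*i, a' = (2/7) + ((1/7)*sqrt(143))*i. At the order-1 pole a set g(d) = (d - a)*(rational part) = [36/5] / (d - a').
Simple pole: residue = g(a) at a = (2/7) - ((1/7)*sqrt(143))*i, which is ((126/715)*sqrt(143))*i.
The branch terms are analytic at (2/7) + ((1/7)*sqrt(143))*i and contribute nothing to the residue; only the rational part matters.
The factor d**2 - 4*d/7 + 3 splits as (d - a)(d - a') with a = (2/7) + ((1/7)*sqrt(143))*i, a' = (2/7) - ((1/7)*sqrt(143))*i. At the order-1 pole a set g(d) = (d - a)*(rational part) = [36/5] / (d - a').
Simple pole: residue = g(a) at a = (2/7) + ((1/7)*sqrt(143))*i, which is -((126/715)*sqrt(143))*i.
List the singular points by increasing real part (a conjugate pair: the negative imaginary part first).

Radius of convergence at 0: 1/10.
At -1/10: an algebraic (square-root) branch point.
At (2/7) - ((1/7)*sqrt(143))*i: a pole of order 1; residue ((126/715)*sqrt(143))*i.
At (2/7) + ((1/7)*sqrt(143))*i: a pole of order 1; residue -((126/715)*sqrt(143))*i.
At 1: a logarithmic branch point.


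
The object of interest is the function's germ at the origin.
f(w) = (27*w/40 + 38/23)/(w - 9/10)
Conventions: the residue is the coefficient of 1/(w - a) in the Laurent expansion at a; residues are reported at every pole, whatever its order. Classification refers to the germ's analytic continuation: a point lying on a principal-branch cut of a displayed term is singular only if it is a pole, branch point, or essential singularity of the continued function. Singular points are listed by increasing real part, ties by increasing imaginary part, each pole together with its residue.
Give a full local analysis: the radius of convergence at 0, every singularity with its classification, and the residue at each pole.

Radius of convergence at 0: 9/10.
At 9/10: a pole of order 1; residue 20789/9200.

Denominator factor (w - 9/10): pole of order 1 at 9/10, modulus 9/10.
The radius of convergence is the smallest modulus among the singular points: 9/10.
At the order-1 pole 9/10 set g(w) = (w - (9/10))*f(w) = 27*w/40 + 38/23.
Simple pole: residue = g(a) at a = 9/10, which is 20789/9200.
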